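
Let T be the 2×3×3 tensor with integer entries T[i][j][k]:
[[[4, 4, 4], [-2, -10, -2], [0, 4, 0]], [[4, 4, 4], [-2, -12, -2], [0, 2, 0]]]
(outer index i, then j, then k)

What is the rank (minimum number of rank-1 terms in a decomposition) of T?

Lower bound: the mode-2 unfolding of T (rows indexed by j, columns by (i,k) = (0,0), (0,1), (0,2), (1,0), (1,1), (1,2)) is [[4, 4, 4, 4, 4, 4], [-2, -10, -2, -2, -12, -2], [0, 4, 0, 0, 2, 0]].
There the 3×3 minor on rows j ∈ {0, 1, 2}, columns (i,k) ∈ {(0,0), (0,1), (1,1)} is det [[4, 4, 4], [-2, -10, -12], [0, 4, 2]] = 96 ≠ 0, so this unfolding has rank ≥ 3; CP rank is at least every unfolding rank, so rank(T) ≥ 3. (Unfolding ranks only ever bound the CP rank from below — rank(T) can be strictly larger than all of them — so the matching upper bound has to come from an explicit 3-term decomposition.)
Upper bound: T is a sum of 3 rank-1 terms, T = [1, 1] ⊗ [0, 1, -1] ⊗ [2, -4, 2] + [1, 1] ⊗ [2, -2, 1] ⊗ [2, 2, 2] + [1, 2] ⊗ [0, 1, 1] ⊗ [0, -2, 0] (one valid choice — decompositions are not unique — normalised so each a, b is primitive with positive first nonzero entry; check it by expanding all entries), so rank(T) ≤ 3.
These bounds meet, so rank(T) = 3.
Check entry T[1,1,0] = -2: (1)·(1)·(2) + (1)·(-2)·(2) + (2)·(1)·(0) = -2.

3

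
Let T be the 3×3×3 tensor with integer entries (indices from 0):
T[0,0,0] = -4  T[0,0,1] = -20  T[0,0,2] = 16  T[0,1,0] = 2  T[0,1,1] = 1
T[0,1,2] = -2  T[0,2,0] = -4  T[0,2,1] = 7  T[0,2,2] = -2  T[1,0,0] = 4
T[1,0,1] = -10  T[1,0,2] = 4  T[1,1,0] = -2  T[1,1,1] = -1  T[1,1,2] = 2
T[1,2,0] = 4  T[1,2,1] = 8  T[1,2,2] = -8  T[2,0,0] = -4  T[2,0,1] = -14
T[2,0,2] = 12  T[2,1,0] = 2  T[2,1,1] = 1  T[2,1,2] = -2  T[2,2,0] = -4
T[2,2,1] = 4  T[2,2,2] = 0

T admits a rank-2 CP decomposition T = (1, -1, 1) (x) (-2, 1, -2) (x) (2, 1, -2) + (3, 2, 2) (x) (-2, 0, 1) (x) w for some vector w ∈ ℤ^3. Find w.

w = (0, 3, -2)

Subtract the known terms from T to get the rank-1 residual R = (3, 2, 2) (x) (-2, 0, 1) (x) w, so R[i,j,k] = a[i]·b[j]·w[k]. Pick indices with nonzero a[0]·b[0] = (3)·(-2) = -6. Only the fibre through (0,0,·) is needed: R[0,0,:] = T[0,0,:] − Σₗ aₗ[0]bₗ[0]cₗ = [-4, -20, 16] − (1)·(-2)·(2, 1, -2) = [0, -18, 12]. Then w[k] = R[0,0,k] / -6 for each k, giving w = [0, -18, 12] / -6 = (0, 3, -2).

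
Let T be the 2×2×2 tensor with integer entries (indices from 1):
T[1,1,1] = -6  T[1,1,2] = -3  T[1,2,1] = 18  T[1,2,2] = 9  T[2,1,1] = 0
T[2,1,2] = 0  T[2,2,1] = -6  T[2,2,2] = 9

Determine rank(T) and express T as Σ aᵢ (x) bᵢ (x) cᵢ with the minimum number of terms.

Lower bound: the mode-2 unfolding of T (rows indexed by j, columns by (i,k) = (1,1), (1,2), (2,1), (2,2)) is [[-6, -3, 0, 0], [18, 9, -6, 9]].
There the 2×2 minor on rows j ∈ {1, 2}, columns (i,k) ∈ {(1,1), (2,1)} is det [[-6, 0], [18, -6]] = 36 ≠ 0, so this unfolding has rank ≥ 2; CP rank is at least every unfolding rank, so rank(T) ≥ 2. (This is only a lower bound: in general the CP rank may exceed every unfolding rank, so we still need to exhibit 2 rank-1 terms summing to T.)
Upper bound — finding two terms. Write S_k = T[:,:,k] for the frontal slices: S₁ = [[-6, 18], [0, -6]], S₂ = [[-3, 9], [0, 9]].
If T = a₁ (x) b₁ (x) c₁ + a₂ (x) b₂ (x) c₂ then each S_k = c₁[k]·a₁b₁ᵀ + c₂[k]·a₂b₂ᵀ. S₁ and S₂ are linearly independent, so a₁b₁ᵀ and a₂b₂ᵀ must span the same plane of matrices: they are the rank-1 matrices of the form x·S₁ + y·S₂.
det(x·S₁ + y·S₂) is 36·x² − 36·xy − 27·y² = 9·(2·x − 3·y)(2·x + y), vanishing at (x:y) = (3:2) and (1:-2).
M₁ = 3·S₁ + 2·S₂ = [[-24, 72], [0, 0]] = (-24)·[1, 0][1, -3]ᵀ and M₂ = S₁ − 2·S₂ = [[0, 0], [0, -24]] = (-24)·[0, 1][0, 1]ᵀ, so take a₁ = [1, 0], b₁ = [1, -3], a₂ = [0, 1], b₂ = [0, 1].
Each slice is an integer combination of E₁ = a₁b₁ᵀ and E₂ = a₂b₂ᵀ: S₁ = −6·E₁ − 6·E₂, S₂ = −3·E₁ + 9·E₂; reading off coefficients, c₁ = [-6, -3] and c₂ = [-6, 9].
Hence T = [1, 0] (x) [1, -3] (x) [-6, -3] + [0, 1] (x) [0, 1] (x) [-6, 9], so rank(T) ≤ 2.
These bounds meet, so rank(T) = 2.

rank(T) = 2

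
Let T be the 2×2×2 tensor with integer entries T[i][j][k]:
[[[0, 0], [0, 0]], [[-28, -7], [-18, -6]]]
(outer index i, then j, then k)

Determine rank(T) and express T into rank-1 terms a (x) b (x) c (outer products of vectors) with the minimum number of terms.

Lower bound: the mode-2 unfolding of T (rows indexed by j, columns by (i,k) = (0,0), (0,1), (1,0), (1,1)) is [[0, 0, -28, -7], [0, 0, -18, -6]].
There the 2×2 minor on rows j ∈ {0, 1}, columns (i,k) ∈ {(1,0), (1,1)} is det [[-28, -7], [-18, -6]] = 42 ≠ 0, so this unfolding has rank ≥ 2; CP rank is at least every unfolding rank, so rank(T) ≥ 2. (This is only a lower bound: in general the CP rank may exceed every unfolding rank, so we still need to exhibit 2 rank-1 terms summing to T.)
Upper bound — finding two terms. Every mode-1 slice of T is a multiple of one matrix: T[i,:,:] = a[i]·M with a = [0, 1] and M = [[-28, -7], [-18, -6]] (rows indexed by j, columns by k). So it suffices to write M as a sum of two rank-1 matrices.
Splitting M by its rows (j = 0, 1), M = [1, 0][-28, -7]ᵀ + [0, 1][-18, -6]ᵀ.
Hence T = [0, 1] (x) [1, 0] (x) [-28, -7] + [0, 1] (x) [0, 1] (x) [-18, -6], so rank(T) ≤ 2.
These bounds meet, so rank(T) = 2.

rank(T) = 2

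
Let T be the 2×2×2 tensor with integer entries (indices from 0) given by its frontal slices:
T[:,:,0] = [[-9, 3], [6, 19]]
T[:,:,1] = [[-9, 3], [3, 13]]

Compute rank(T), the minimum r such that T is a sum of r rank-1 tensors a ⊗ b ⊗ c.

2

Lower bound: the mode-1 unfolding of T (rows indexed by i, columns by (j,k) = (0,0), (0,1), (1,0), (1,1)) is [[-9, -9, 3, 3], [6, 3, 19, 13]].
There the 2×2 minor on rows i ∈ {0, 1}, columns (j,k) ∈ {(0,0), (0,1)} is det [[-9, -9], [6, 3]] = 27 ≠ 0, so this unfolding has rank ≥ 2; CP rank is at least every unfolding rank, so rank(T) ≥ 2. (This is only a lower bound: in general the CP rank may exceed every unfolding rank, so we still need to exhibit 2 rank-1 terms summing to T.)
Upper bound — finding two terms. Write S_k = T[:,:,k] for the frontal slices: S₀ = [[-9, 3], [6, 19]], S₁ = [[-9, 3], [3, 13]].
If T = a₁ ⊗ b₁ ⊗ c₁ + a₂ ⊗ b₂ ⊗ c₂ then each S_k = c₁[k]·a₁b₁ᵀ + c₂[k]·a₂b₂ᵀ. S₀ and S₁ are linearly independent, so a₁b₁ᵀ and a₂b₂ᵀ must span the same plane of matrices: they are the rank-1 matrices of the form x·S₀ + y·S₁.
det(x·S₀ + y·S₁) is −189·x² − 315·xy − 126·y² = (-63)·(3·x + 2·y)(x + y), vanishing at (x:y) = (2:-3) and (1:-1).
M₁ = 2·S₀ − 3·S₁ = [[9, -3], [3, -1]] = (3, 1)(3, -1)ᵀ and M₂ = S₀ − S₁ = [[0, 0], [3, 6]] = 3·(0, 1)(1, 2)ᵀ, so take a₁ = (3, 1), b₁ = (3, -1), a₂ = (0, 1), b₂ = (1, 2).
Each slice is an integer combination of E₁ = a₁b₁ᵀ and E₂ = a₂b₂ᵀ: S₀ = −E₁ + 9·E₂, S₁ = −E₁ + 6·E₂; reading off coefficients, c₁ = (-1, -1) and c₂ = (9, 6).
Hence T = (3, 1) ⊗ (3, -1) ⊗ (-1, -1) + (0, 1) ⊗ (1, 2) ⊗ (9, 6), so rank(T) ≤ 2.
These bounds meet, so rank(T) = 2.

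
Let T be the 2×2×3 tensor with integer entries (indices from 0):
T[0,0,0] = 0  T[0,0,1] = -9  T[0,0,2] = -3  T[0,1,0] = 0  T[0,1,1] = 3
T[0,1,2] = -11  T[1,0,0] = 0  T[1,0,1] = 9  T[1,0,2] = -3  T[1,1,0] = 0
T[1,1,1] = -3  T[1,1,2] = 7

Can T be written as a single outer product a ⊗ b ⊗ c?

No

The mode-1 unfolding of T (rows indexed by i, columns by (j,k) = (0,0), (0,1), (0,2), (1,0), (1,1), (1,2)) is [[0, -9, -3, 0, 3, -11], [0, 9, -3, 0, -3, 7]].
There the 2×2 minor on rows i ∈ {0, 1}, columns (j,k) ∈ {(0,1), (0,2)} is det [[-9, -3], [9, -3]] = 54 ≠ 0, so this unfolding has rank ≥ 2; CP rank is at least every unfolding rank, so rank(T) ≥ 2.
In particular rank(T) ≥ 2 > 1, so T is not rank-1.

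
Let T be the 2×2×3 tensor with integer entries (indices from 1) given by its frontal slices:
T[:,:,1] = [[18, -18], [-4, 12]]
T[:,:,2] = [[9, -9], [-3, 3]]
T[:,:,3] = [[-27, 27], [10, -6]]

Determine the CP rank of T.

Lower bound: the mode-2 unfolding of T (rows indexed by j, columns by (i,k) = (1,1), (1,2), (1,3), (2,1), (2,2), (2,3)) is [[18, 9, -27, -4, -3, 10], [-18, -9, 27, 12, 3, -6]].
There the 2×2 minor on rows j ∈ {1, 2}, columns (i,k) ∈ {(1,1), (2,1)} is det [[18, -4], [-18, 12]] = 144 ≠ 0, so this unfolding has rank ≥ 2; CP rank is at least every unfolding rank, so rank(T) ≥ 2. (This is only a lower bound: in general the CP rank may exceed every unfolding rank, so we still need to exhibit 2 rank-1 terms summing to T.)
Upper bound — finding two terms. Write S_k = T[:,:,k] for the frontal slices: S₁ = [[18, -18], [-4, 12]], S₂ = [[9, -9], [-3, 3]], S₃ = [[-27, 27], [10, -6]].
If T = a₁ ⊗ b₁ ⊗ c₁ + a₂ ⊗ b₂ ⊗ c₂ then each S_k = c₁[k]·a₁b₁ᵀ + c₂[k]·a₂b₂ᵀ. S₁ and S₂ are linearly independent, so a₁b₁ᵀ and a₂b₂ᵀ must span the same plane of matrices: they are the rank-1 matrices of the form x·S₁ + y·S₂.
det(x·S₁ + y·S₂) is 144·x² + 72·xy = 72·(2·x + y)(x), vanishing at (x:y) = (1:-2) and (0:1).
M₁ = S₁ − 2·S₂ = [[0, 0], [2, 6]] = 2·[0, 1][1, 3]ᵀ and M₂ = S₂ = [[9, -9], [-3, 3]] = 3·[3, -1][1, -1]ᵀ, so take a₁ = [0, 1], b₁ = [1, 3], a₂ = [3, -1], b₂ = [1, -1].
Each slice is an integer combination of E₁ = a₁b₁ᵀ and E₂ = a₂b₂ᵀ: S₁ = 2·E₁ + 6·E₂, S₂ = 3·E₂, S₃ = E₁ − 9·E₂; reading off coefficients, c₁ = [2, 0, 1] and c₂ = [6, 3, -9].
Hence T = [0, 1] ⊗ [1, 3] ⊗ [2, 0, 1] + [3, -1] ⊗ [1, -1] ⊗ [6, 3, -9], so rank(T) ≤ 2.
These bounds meet, so rank(T) = 2.

2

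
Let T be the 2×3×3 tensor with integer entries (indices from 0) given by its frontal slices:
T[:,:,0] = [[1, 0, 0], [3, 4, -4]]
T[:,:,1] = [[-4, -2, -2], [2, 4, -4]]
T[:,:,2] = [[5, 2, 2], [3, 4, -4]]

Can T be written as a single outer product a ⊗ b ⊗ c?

The mode-3 unfolding of T (rows indexed by k, columns by (i,j) = (0,0), (0,1), (0,2), (1,0), (1,1), (1,2)) is [[1, 0, 0, 3, 4, -4], [-4, -2, -2, 2, 4, -4], [5, 2, 2, 3, 4, -4]].
There the 3×3 minor on rows k ∈ {0, 1, 2}, columns (i,j) ∈ {(0,0), (0,1), (1,0)} is det [[1, 0, 3], [-4, -2, 2], [5, 2, 3]] = -4 ≠ 0, so this unfolding has rank ≥ 3; CP rank is at least every unfolding rank, so rank(T) ≥ 3.
In particular rank(T) ≥ 3 > 1, so T is not rank-1.

No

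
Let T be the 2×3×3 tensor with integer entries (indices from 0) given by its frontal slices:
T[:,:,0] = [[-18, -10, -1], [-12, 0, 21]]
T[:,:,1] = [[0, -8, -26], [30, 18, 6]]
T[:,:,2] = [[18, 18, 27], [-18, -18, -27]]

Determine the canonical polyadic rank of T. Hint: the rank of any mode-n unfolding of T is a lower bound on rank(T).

Lower bound: the mode-3 unfolding of T (rows indexed by k, columns by (i,j) = (0,0), (0,1), (0,2), (1,0), (1,1), (1,2)) is [[-18, -10, -1, -12, 0, 21], [0, -8, -26, 30, 18, 6], [18, 18, 27, -18, -18, -27]].
There the 2×2 minor on rows k ∈ {0, 1}, columns (i,j) ∈ {(0,0), (0,1)} is det [[-18, -10], [0, -8]] = 144 ≠ 0, so this unfolding has rank ≥ 2; CP rank is at least every unfolding rank, so rank(T) ≥ 2. (Unfolding ranks only ever bound the CP rank from below — rank(T) can be strictly larger than all of them — so the matching upper bound has to come from an explicit 2-term decomposition.)
Upper bound — finding two terms. Write S_k = T[:,:,k] for the frontal slices: S₀ = [[-18, -10, -1], [-12, 0, 21]], S₁ = [[0, -8, -26], [30, 18, 6]], S₂ = [[18, 18, 27], [-18, -18, -27]].
If T = a₁ ⊗ b₁ ⊗ c₁ + a₂ ⊗ b₂ ⊗ c₂ then each S_k = c₁[k]·a₁b₁ᵀ + c₂[k]·a₂b₂ᵀ. S₀ and S₁ are linearly independent, so a₁b₁ᵀ and a₂b₂ᵀ must span the same plane of matrices: they are the rank-1 matrices of the form x·S₀ + y·S₁.
The 2×2 minor of x·S₀ + y·S₁ on rows {0,1}, columns {0,1} is −120·x² − 120·xy + 240·y² = (-120)·(x + 2·y)(x − y), vanishing at (x:y) = (2:-1) and (1:1).
M₁ = 2·S₀ − S₁ = [[-36, -12, 24], [-54, -18, 36]] = (-6)·[2, 3][3, 1, -2]ᵀ and M₂ = S₀ + S₁ = [[-18, -18, -27], [18, 18, 27]] = (-9)·[1, -1][2, 2, 3]ᵀ, so take a₁ = [2, 3], b₁ = [3, 1, -2], a₂ = [1, -1], b₂ = [2, 2, 3].
Each slice is an integer combination of E₁ = a₁b₁ᵀ and E₂ = a₂b₂ᵀ: S₀ = −2·E₁ − 3·E₂, S₁ = 2·E₁ − 6·E₂, S₂ = 9·E₂; reading off coefficients, c₁ = [-2, 2, 0] and c₂ = [-3, -6, 9].
Hence T = [2, 3] ⊗ [3, 1, -2] ⊗ [-2, 2, 0] + [1, -1] ⊗ [2, 2, 3] ⊗ [-3, -6, 9], so rank(T) ≤ 2.
These bounds meet, so rank(T) = 2.

2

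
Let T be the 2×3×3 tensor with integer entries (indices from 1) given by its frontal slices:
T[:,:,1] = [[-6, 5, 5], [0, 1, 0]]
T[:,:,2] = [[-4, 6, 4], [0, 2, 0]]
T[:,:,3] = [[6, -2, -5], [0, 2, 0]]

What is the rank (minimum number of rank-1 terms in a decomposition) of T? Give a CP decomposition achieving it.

rank(T) = 3

Lower bound: the mode-3 unfolding of T (rows indexed by k, columns by (i,j) = (1,1), (1,2), (1,3), (2,1), (2,2), (2,3)) is [[-6, 5, 5, 0, 1, 0], [-4, 6, 4, 0, 2, 0], [6, -2, -5, 0, 2, 0]].
There the 3×3 minor on rows k ∈ {1, 2, 3}, columns (i,j) ∈ {(1,1), (1,2), (1,3)} is det [[-6, 5, 5], [-4, 6, 4], [6, -2, -5]] = 12 ≠ 0, so this unfolding has rank ≥ 3; CP rank is at least every unfolding rank, so rank(T) ≥ 3. (Unfolding ranks only ever bound the CP rank from below — rank(T) can be strictly larger than all of them — so the matching upper bound has to come from an explicit 3-term decomposition.)
Upper bound: T is a sum of 3 rank-1 terms, T = [1, 0] ⊗ [1, -1, -1] ⊗ [-4, -4, 4] + [1, 0] ⊗ [2, 0, -1] ⊗ [-1, 0, 1] + [1, 1] ⊗ [0, 1, 0] ⊗ [1, 2, 2] (one valid choice — decompositions are not unique — normalised so each a, b is primitive with positive first nonzero entry; check it by expanding all entries), so rank(T) ≤ 3.
These bounds meet, so rank(T) = 3.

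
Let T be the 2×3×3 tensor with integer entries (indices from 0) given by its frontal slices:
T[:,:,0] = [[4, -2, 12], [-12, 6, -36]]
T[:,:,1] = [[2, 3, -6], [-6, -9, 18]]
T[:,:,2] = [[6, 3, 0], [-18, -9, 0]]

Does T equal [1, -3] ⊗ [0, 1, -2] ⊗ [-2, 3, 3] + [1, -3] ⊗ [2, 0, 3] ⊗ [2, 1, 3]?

No

Reconstruct entry (0,2,0) from the claimed factors: Σₗ aₗ[0]bₗ[2]cₗ[0] = (1)·(-2)·(-2) + (1)·(3)·(2) = 10, but T[0,2,0] = 12. The claim is false.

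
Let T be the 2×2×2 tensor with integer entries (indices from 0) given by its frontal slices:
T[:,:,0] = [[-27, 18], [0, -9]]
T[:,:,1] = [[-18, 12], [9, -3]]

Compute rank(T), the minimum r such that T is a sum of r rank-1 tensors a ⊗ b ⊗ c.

Lower bound: the mode-1 unfolding of T (rows indexed by i, columns by (j,k) = (0,0), (0,1), (1,0), (1,1)) is [[-27, -18, 18, 12], [0, 9, -9, -3]].
There the 2×2 minor on rows i ∈ {0, 1}, columns (j,k) ∈ {(0,0), (0,1)} is det [[-27, -18], [0, 9]] = -243 ≠ 0, so this unfolding has rank ≥ 2; CP rank is at least every unfolding rank, so rank(T) ≥ 2. (Flattening ranks never certify an upper bound on CP rank; for that we must actually write T with 2 rank-1 terms.)
Upper bound — finding two terms. Write S_k = T[:,:,k] for the frontal slices: S₀ = [[-27, 18], [0, -9]], S₁ = [[-18, 12], [9, -3]].
If T = a₁ ⊗ b₁ ⊗ c₁ + a₂ ⊗ b₂ ⊗ c₂ then each S_k = c₁[k]·a₁b₁ᵀ + c₂[k]·a₂b₂ᵀ. S₀ and S₁ are linearly independent, so a₁b₁ᵀ and a₂b₂ᵀ must span the same plane of matrices: they are the rank-1 matrices of the form x·S₀ + y·S₁.
det(x·S₀ + y·S₁) is 243·x² + 81·xy − 54·y² = 27·(3·x + 2·y)(3·x − y), vanishing at (x:y) = (2:-3) and (1:3).
M₁ = 2·S₀ − 3·S₁ = [[0, 0], [-27, -9]] = (-9)·[0, 1][3, 1]ᵀ and M₂ = S₀ + 3·S₁ = [[-81, 54], [27, -18]] = (-9)·[3, -1][3, -2]ᵀ, so take a₁ = [0, 1], b₁ = [3, 1], a₂ = [3, -1], b₂ = [3, -2].
Each slice is an integer combination of E₁ = a₁b₁ᵀ and E₂ = a₂b₂ᵀ: S₀ = −3·E₁ − 3·E₂, S₁ = E₁ − 2·E₂; reading off coefficients, c₁ = [-3, 1] and c₂ = [-3, -2].
Hence T = [0, 1] ⊗ [3, 1] ⊗ [-3, 1] + [3, -1] ⊗ [3, -2] ⊗ [-3, -2], so rank(T) ≤ 2.
These bounds meet, so rank(T) = 2.

2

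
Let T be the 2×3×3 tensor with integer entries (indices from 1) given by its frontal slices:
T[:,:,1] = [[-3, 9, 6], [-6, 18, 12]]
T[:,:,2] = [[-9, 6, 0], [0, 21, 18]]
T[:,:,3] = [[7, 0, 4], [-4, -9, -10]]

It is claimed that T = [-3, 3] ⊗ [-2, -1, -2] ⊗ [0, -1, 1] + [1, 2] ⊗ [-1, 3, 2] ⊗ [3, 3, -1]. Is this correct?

Reconstruct entrywise from the claimed factors. For example, T[1,2,3] = 0 and Σₗ aₗ[1]bₗ[2]cₗ[3] = (-3)·(-1)·(1) + (1)·(3)·(-1) = 0; checking all 18 entries, every one matches. The claim holds.

Yes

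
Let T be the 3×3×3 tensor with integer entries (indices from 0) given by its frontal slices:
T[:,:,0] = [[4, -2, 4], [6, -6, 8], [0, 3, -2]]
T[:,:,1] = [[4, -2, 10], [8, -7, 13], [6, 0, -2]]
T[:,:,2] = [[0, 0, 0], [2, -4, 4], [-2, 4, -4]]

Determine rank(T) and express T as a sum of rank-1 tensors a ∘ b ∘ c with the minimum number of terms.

Lower bound: the mode-2 unfolding of T (rows indexed by j, columns by (i,k) = (0,0), (0,1), (0,2), (1,0), (1,1), (1,2), (2,0), (2,1), (2,2)) is [[4, 4, 0, 6, 8, 2, 0, 6, -2], [-2, -2, 0, -6, -7, -4, 3, 0, 4], [4, 10, 0, 8, 13, 4, -2, -2, -4]].
There the 3×3 minor on rows j ∈ {0, 1, 2}, columns (i,k) ∈ {(0,0), (0,1), (1,0)} is det [[4, 4, 6], [-2, -2, -6], [4, 10, 8]] = 72 ≠ 0, so this unfolding has rank ≥ 3; CP rank is at least every unfolding rank, so rank(T) ≥ 3. (Unfolding ranks only ever bound the CP rank from below — rank(T) can be strictly larger than all of them — so the matching upper bound has to come from an explicit 3-term decomposition.)
Upper bound: T is a sum of 3 rank-1 terms, T = [0, 1, -1] ∘ [1, -2, 2] ∘ [2, 2, 2] + [2, 1, -2] ∘ [2, -1, -1] ∘ [0, -1, 0] + [2, 2, 1] ∘ [2, -1, 2] ∘ [1, 2, 0] (one valid choice — decompositions are not unique — normalised so each a, b is primitive with positive first nonzero entry; check it by expanding all entries), so rank(T) ≤ 3.
These bounds meet, so rank(T) = 3.
Check entry T[0,2,2] = 0: (0)·(2)·(2) + (2)·(-1)·(0) + (2)·(2)·(0) = 0.

rank(T) = 3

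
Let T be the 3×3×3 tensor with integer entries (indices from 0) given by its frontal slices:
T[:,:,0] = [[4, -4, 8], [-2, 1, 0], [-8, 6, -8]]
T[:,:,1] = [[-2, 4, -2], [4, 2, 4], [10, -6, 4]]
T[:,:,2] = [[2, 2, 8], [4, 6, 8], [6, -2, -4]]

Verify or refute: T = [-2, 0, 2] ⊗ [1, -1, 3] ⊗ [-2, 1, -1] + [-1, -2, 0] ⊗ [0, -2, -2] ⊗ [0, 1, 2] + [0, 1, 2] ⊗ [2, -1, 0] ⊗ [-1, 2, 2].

No

Reconstruct entry (0,2,0) from the claimed factors: Σₗ aₗ[0]bₗ[2]cₗ[0] = (-2)·(3)·(-2) + (-1)·(-2)·(0) + (0)·(0)·(-1) = 12, but T[0,2,0] = 8. The claim is false.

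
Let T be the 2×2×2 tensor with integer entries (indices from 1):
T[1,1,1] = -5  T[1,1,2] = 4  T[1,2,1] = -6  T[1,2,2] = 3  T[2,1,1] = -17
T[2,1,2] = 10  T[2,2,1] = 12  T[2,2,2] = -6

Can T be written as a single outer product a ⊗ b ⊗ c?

The mode-2 unfolding of T (rows indexed by j, columns by (i,k) = (1,1), (1,2), (2,1), (2,2)) is [[-5, 4, -17, 10], [-6, 3, 12, -6]].
There the 2×2 minor on rows j ∈ {1, 2}, columns (i,k) ∈ {(1,1), (1,2)} is det [[-5, 4], [-6, 3]] = 9 ≠ 0, so this unfolding has rank ≥ 2; CP rank is at least every unfolding rank, so rank(T) ≥ 2.
In particular rank(T) ≥ 2 > 1, so T is not rank-1.

No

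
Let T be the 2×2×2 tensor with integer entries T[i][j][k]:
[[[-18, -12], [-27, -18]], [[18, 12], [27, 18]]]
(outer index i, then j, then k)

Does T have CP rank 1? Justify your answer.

If T = a ⊗ b ⊗ c then every fibre of T is a multiple of the corresponding factor, so read the factors off the fibres through the nonzero entry T[0,0,0] = -18.
The mode-1 fibre T[:,0,0] = [-18, 18] gives a = [1, -1] (primitive direction); the mode-2 fibre T[0,:,0] = [-18, -27] gives b = [2, 3]; then c[k] = T[0,0,k] / (a[0]·b[0]) = [-18, -12] / 2 = [-9, -6].
Expanding [1, -1] ⊗ [2, 3] ⊗ [-9, -6] reproduces all 8 entries of T, so T = [1, -1] ⊗ [2, 3] ⊗ [-9, -6] and rank(T) ≤ 1.
Equivalently every frontal slice T[:,:,k] is c[k] times the rank-1 matrix [1, -1] ⊗ [2, 3]. So T has rank 1 (it is nonzero).

Yes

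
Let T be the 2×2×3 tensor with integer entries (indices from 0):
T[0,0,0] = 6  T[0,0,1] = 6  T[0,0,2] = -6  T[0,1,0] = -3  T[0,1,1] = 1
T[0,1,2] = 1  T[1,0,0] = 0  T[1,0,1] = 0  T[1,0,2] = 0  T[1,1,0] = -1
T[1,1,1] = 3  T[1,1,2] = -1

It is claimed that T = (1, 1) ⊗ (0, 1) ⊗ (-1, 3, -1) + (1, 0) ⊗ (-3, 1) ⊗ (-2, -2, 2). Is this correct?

Yes

Reconstruct entrywise from the claimed factors. For example, T[1,0,1] = 0 and Σₗ aₗ[1]bₗ[0]cₗ[1] = (1)·(0)·(3) + (0)·(-3)·(-2) = 0; checking all 12 entries, every one matches. The claim holds.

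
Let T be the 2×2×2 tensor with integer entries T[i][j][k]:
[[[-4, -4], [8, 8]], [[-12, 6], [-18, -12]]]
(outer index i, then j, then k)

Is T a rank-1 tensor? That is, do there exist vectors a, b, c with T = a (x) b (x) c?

The mode-1 unfolding of T (rows indexed by i, columns by (j,k) = (0,0), (0,1), (1,0), (1,1)) is [[-4, -4, 8, 8], [-12, 6, -18, -12]].
There the 2×2 minor on rows i ∈ {0, 1}, columns (j,k) ∈ {(0,0), (0,1)} is det [[-4, -4], [-12, 6]] = -72 ≠ 0, so this unfolding has rank ≥ 2; CP rank is at least every unfolding rank, so rank(T) ≥ 2.
In particular rank(T) ≥ 2 > 1, so T is not rank-1.

No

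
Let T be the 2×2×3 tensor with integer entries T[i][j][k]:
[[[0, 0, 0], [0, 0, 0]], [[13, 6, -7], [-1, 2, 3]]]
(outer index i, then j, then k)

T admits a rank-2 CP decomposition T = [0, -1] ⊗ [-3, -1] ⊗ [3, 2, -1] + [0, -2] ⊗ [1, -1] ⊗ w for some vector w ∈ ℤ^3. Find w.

Subtract the known terms from T to get the rank-1 residual R = [0, -2] ⊗ [1, -1] ⊗ w, so R[i,j,k] = a[i]·b[j]·w[k]. Pick indices with nonzero a[1]·b[0] = (-2)·(1) = -2. Only the fibre through (1,0,·) is needed: R[1,0,:] = T[1,0,:] − Σₗ aₗ[1]bₗ[0]cₗ = [13, 6, -7] − (-1)·(-3)·[3, 2, -1] = [4, 0, -4]. Then w[k] = R[1,0,k] / -2 for each k, giving w = [4, 0, -4] / -2 = [-2, 0, 2].

w = [-2, 0, 2]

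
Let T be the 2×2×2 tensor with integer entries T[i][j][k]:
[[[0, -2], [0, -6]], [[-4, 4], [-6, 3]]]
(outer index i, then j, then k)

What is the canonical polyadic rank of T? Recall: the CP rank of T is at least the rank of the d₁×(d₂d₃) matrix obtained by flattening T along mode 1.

Lower bound: in the mode-1 unfolding of T (rows indexed by i, columns by (j,k)) the 2×2 minor on rows i ∈ {0, 1}, columns (j,k) ∈ {(0,0), (0,1)} is det [[0, -2], [-4, 4]] = -8 ≠ 0, so that unfolding has rank ≥ 2 and hence rank(T) ≥ 2 (CP rank is at least every unfolding rank, though it can be larger).
Upper bound: with S_k = T[:,:,k], the two rank-1 terms a₁b₁ᵀ, a₂b₂ᵀ are the rank-1 members of the pencil x·S₀ + y·S₁.
det(x·S₀ + y·S₁) is −12·xy + 18·y² = (-6)·(2·x − 3·y)(y), vanishing at (x:y) = (3:2) and (1:0).
M₁ = 3·S₀ + 2·S₁ = [[-4, -12], [-4, -12]] = (-4)·(1, 1)(1, 3)ᵀ and M₂ = S₀ = [[0, 0], [-4, -6]] = (-2)·(0, 1)(2, 3)ᵀ, so take a₁ = (1, 1), b₁ = (1, 3), a₂ = (0, 1), b₂ = (2, 3).
Each slice is an integer combination of E₁ = a₁b₁ᵀ and E₂ = a₂b₂ᵀ: S₀ = −2·E₂, S₁ = −2·E₁ + 3·E₂; reading off coefficients, c₁ = (0, -2) and c₂ = (-2, 3).
Hence T = (1, 1) ⊗ (1, 3) ⊗ (0, -2) + (0, 1) ⊗ (2, 3) ⊗ (-2, 3), so rank(T) ≤ 2.
These bounds meet, so rank(T) = 2.

2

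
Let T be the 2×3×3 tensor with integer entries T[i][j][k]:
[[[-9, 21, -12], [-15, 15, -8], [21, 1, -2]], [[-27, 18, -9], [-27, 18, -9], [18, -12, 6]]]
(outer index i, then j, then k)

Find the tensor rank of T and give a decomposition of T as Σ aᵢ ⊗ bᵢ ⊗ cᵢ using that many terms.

rank(T) = 2

Lower bound: in the mode-1 unfolding of T (rows indexed by i, columns by (j,k)) the 2×2 minor on rows i ∈ {0, 1}, columns (j,k) ∈ {(0,0), (0,1)} is det [[-9, 21], [-27, 18]] = 405 ≠ 0, so that unfolding has rank ≥ 2 and hence rank(T) ≥ 2 (CP rank is at least every unfolding rank, though it can be larger).
Upper bound: with S_k = T[:,:,k], the two rank-1 terms a₁b₁ᵀ, a₂b₂ᵀ are the rank-1 members of the pencil x·S₀ + y·S₁.
The 2×2 minor of x·S₀ + y·S₁ on rows {0,1}, columns {0,1} is −162·x² − 54·xy + 108·y² = (-54)·(3·x − 2·y)(x + y), vanishing at (x:y) = (2:3) and (1:-1).
M₁ = 2·S₀ + 3·S₁ = [[45, 15, 45], [0, 0, 0]] = 15·[1, 0][3, 1, 3]ᵀ and M₂ = S₀ − S₁ = [[-30, -30, 20], [-45, -45, 30]] = (-5)·[2, 3][3, 3, -2]ᵀ, so take a₁ = [1, 0], b₁ = [3, 1, 3], a₂ = [2, 3], b₂ = [3, 3, -2].
Each slice is an integer combination of E₁ = a₁b₁ᵀ and E₂ = a₂b₂ᵀ: S₀ = 3·E₁ − 3·E₂, S₁ = 3·E₁ + 2·E₂, S₂ = −2·E₁ − E₂; reading off coefficients, c₁ = [3, 3, -2] and c₂ = [-3, 2, -1].
Hence T = [1, 0] ⊗ [3, 1, 3] ⊗ [3, 3, -2] + [2, 3] ⊗ [3, 3, -2] ⊗ [-3, 2, -1], so rank(T) ≤ 2.
These bounds meet, so rank(T) = 2.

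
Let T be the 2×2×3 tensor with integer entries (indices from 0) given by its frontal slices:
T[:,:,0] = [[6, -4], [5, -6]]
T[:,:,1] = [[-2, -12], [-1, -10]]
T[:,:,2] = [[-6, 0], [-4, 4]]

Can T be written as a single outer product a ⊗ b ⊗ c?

No

The mode-3 unfolding of T (rows indexed by k, columns by (i,j) = (0,0), (0,1), (1,0), (1,1)) is [[6, -4, 5, -6], [-2, -12, -1, -10], [-6, 0, -4, 4]].
There the 3×3 minor on rows k ∈ {0, 1, 2}, columns (i,j) ∈ {(0,0), (0,1), (1,0)} is det [[6, -4, 5], [-2, -12, -1], [-6, 0, -4]] = -64 ≠ 0, so this unfolding has rank ≥ 3; CP rank is at least every unfolding rank, so rank(T) ≥ 3.
In particular rank(T) ≥ 3 > 1, so T is not rank-1.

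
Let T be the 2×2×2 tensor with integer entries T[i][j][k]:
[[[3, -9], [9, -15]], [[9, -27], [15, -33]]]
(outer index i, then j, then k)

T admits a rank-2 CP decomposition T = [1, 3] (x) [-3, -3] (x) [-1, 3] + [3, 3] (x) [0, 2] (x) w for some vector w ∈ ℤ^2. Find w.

Subtract the known terms from T to get the rank-1 residual R = [3, 3] (x) [0, 2] (x) w, so R[i,j,k] = a[i]·b[j]·w[k]. Pick indices with nonzero a[0]·b[1] = (3)·(2) = 6. Only the fibre through (0,1,·) is needed: R[0,1,:] = T[0,1,:] − Σₗ aₗ[0]bₗ[1]cₗ = [9, -15] − (1)·(-3)·[-1, 3] = [6, -6]. Then w[k] = R[0,1,k] / 6 for each k, giving w = [6, -6] / 6 = [1, -1].

w = [1, -1]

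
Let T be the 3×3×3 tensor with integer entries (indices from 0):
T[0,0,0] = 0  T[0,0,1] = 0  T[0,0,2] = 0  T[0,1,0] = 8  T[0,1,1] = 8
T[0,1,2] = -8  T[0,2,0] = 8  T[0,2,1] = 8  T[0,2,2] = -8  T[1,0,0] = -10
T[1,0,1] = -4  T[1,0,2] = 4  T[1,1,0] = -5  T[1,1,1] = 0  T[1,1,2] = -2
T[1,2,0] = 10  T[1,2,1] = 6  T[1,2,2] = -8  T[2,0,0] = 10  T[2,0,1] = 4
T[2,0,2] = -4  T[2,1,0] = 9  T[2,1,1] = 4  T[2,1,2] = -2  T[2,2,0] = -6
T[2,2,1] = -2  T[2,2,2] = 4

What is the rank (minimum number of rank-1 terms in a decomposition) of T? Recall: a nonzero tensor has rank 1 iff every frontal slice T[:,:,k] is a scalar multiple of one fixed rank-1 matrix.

Lower bound: the mode-3 unfolding of T (rows indexed by k, columns by (i,j) = (0,0), (0,1), (0,2), (1,0), (1,1), (1,2), (2,0), (2,1), (2,2)) is [[0, 8, 8, -10, -5, 10, 10, 9, -6], [0, 8, 8, -4, 0, 6, 4, 4, -2], [0, -8, -8, 4, -2, -8, -4, -2, 4]].
There the 3×3 minor on rows k ∈ {0, 1, 2}, columns (i,j) ∈ {(0,1), (1,0), (1,1)} is det [[8, -10, -5], [8, -4, 0], [-8, 4, -2]] = -96 ≠ 0, so this unfolding has rank ≥ 3; CP rank is at least every unfolding rank, so rank(T) ≥ 3. (Unfolding ranks only ever bound the CP rank from below — rank(T) can be strictly larger than all of them — so the matching upper bound has to come from an explicit 3-term decomposition.)
Upper bound: T is a sum of 3 rank-1 terms, T = (0, 1, -1) (x) (2, 1, -2) (x) (-1, 0, 2) + (0, 1, -1) (x) (2, 2, -1) (x) (-4, -2, 0) + (2, 1, 0) (x) (0, 1, 1) (x) (4, 4, -4) (written with every a and b primitive with positive leading entry and the scale carried by c; CP decompositions are not unique, and this one is verified by expanding entrywise), so rank(T) ≤ 3.
These bounds meet, so rank(T) = 3.

3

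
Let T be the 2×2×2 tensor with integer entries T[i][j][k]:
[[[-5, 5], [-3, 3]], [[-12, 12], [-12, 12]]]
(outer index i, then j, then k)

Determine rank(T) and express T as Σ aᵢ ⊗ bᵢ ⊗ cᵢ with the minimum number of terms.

rank(T) = 2

Lower bound: the mode-1 unfolding of T (rows indexed by i, columns by (j,k) = (0,0), (0,1), (1,0), (1,1)) is [[-5, 5, -3, 3], [-12, 12, -12, 12]].
There the 2×2 minor on rows i ∈ {0, 1}, columns (j,k) ∈ {(0,0), (1,0)} is det [[-5, -3], [-12, -12]] = 24 ≠ 0, so this unfolding has rank ≥ 2; CP rank is at least every unfolding rank, so rank(T) ≥ 2. (Flattening ranks never certify an upper bound on CP rank; for that we must actually write T with 2 rank-1 terms.)
Upper bound — finding two terms. Every mode-3 slice of T is a multiple of one matrix: T[:,:,k] = c[k]·M with c = (1, -1) and M = [[-5, -3], [-12, -12]] (rows indexed by i, columns by j). So it suffices to write M as a sum of two rank-1 matrices.
Splitting M by its rows (i = 0, 1), M = (1, 0)(-5, -3)ᵀ + (0, 1)(-12, -12)ᵀ.
Hence T = (1, 0) ⊗ (-5, -3) ⊗ (1, -1) + (0, 1) ⊗ (-12, -12) ⊗ (1, -1), so rank(T) ≤ 2.
These bounds meet, so rank(T) = 2.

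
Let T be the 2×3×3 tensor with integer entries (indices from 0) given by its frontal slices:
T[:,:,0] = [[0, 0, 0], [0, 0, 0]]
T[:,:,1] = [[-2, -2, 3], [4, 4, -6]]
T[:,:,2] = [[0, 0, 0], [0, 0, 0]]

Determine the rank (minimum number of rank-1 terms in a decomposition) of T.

1

Lower bound: T ≠ 0 (e.g. T[0,0,1] = -2), so rank(T) ≥ 1.
Upper bound: if T = a ∘ b ∘ c then every fibre of T is a multiple of the corresponding factor, so read the factors off the fibres through the nonzero entry T[0,0,1] = -2.
The mode-1 fibre T[:,0,1] = [-2, 4] gives a = [1, -2] (primitive direction); the mode-2 fibre T[0,:,1] = [-2, -2, 3] gives b = [2, 2, -3]; then c[k] = T[0,0,k] / (a[0]·b[0]) = [0, -2, 0] / 2 = [0, -1, 0].
Expanding [1, -2] ∘ [2, 2, -3] ∘ [0, -1, 0] reproduces all 18 entries of T, so T = [1, -2] ∘ [2, 2, -3] ∘ [0, -1, 0] and rank(T) ≤ 1.
These bounds meet, so rank(T) = 1.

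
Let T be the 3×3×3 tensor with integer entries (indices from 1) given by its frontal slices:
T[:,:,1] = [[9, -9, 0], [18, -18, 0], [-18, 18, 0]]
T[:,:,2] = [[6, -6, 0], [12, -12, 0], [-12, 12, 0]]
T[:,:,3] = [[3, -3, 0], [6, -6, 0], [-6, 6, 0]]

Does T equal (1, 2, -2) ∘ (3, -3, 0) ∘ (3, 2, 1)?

Yes

Reconstruct entrywise from the claimed factors. For example, T[1,2,3] = -3 and Σₗ aₗ[1]bₗ[2]cₗ[3] = (1)·(-3)·(1) = -3; checking all 27 entries, every one matches. The claim holds.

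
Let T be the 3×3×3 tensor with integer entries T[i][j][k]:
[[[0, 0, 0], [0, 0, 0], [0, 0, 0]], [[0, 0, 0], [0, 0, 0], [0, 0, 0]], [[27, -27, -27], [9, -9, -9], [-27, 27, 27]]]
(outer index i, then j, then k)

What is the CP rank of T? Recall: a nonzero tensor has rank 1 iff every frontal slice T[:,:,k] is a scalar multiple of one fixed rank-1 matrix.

Lower bound: T ≠ 0 (e.g. T[2,0,0] = 27), so rank(T) ≥ 1.
Upper bound: if T = a ⊗ b ⊗ c then every fibre of T is a multiple of the corresponding factor, so read the factors off the fibres through the nonzero entry T[2,0,0] = 27.
The mode-1 fibre T[:,0,0] = [0, 0, 27] gives a = [0, 0, 1] (primitive direction); the mode-2 fibre T[2,:,0] = [27, 9, -27] gives b = [3, 1, -3]; then c[k] = T[2,0,k] / (a[2]·b[0]) = [27, -27, -27] / 3 = [9, -9, -9].
Expanding [0, 0, 1] ⊗ [3, 1, -3] ⊗ [9, -9, -9] reproduces all 27 entries of T, so T = [0, 0, 1] ⊗ [3, 1, -3] ⊗ [9, -9, -9] and rank(T) ≤ 1.
These bounds meet, so rank(T) = 1.

1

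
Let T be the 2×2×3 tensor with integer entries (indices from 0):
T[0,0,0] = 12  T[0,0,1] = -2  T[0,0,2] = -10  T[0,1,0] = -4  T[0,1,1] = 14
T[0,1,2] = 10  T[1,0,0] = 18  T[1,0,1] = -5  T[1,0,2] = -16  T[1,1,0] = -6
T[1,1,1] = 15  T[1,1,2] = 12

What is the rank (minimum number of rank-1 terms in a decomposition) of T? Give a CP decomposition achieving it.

rank(T) = 2

Lower bound: in the mode-2 unfolding of T (rows indexed by j, columns by (i,k)) the 2×2 minor on rows j ∈ {0, 1}, columns (i,k) ∈ {(0,0), (0,1)} is det [[12, -2], [-4, 14]] = 160 ≠ 0, so that unfolding has rank ≥ 2 and hence rank(T) ≥ 2 (CP rank is at least every unfolding rank, though it can be larger).
Upper bound: with S_k = T[:,:,k], the two rank-1 terms a₁b₁ᵀ, a₂b₂ᵀ are the rank-1 members of the pencil x·S₀ + y·S₁.
det(x·S₀ + y·S₁) is −80·xy + 40·y² = (-40)·(2·x − y)(y), vanishing at (x:y) = (1:2) and (1:0).
M₁ = S₀ + 2·S₁ = [[8, 24], [8, 24]] = 8·[1, 1][1, 3]ᵀ and M₂ = S₀ = [[12, -4], [18, -6]] = 2·[2, 3][3, -1]ᵀ, so take a₁ = [1, 1], b₁ = [1, 3], a₂ = [2, 3], b₂ = [3, -1].
Each slice is an integer combination of E₁ = a₁b₁ᵀ and E₂ = a₂b₂ᵀ: S₀ = 2·E₂, S₁ = 4·E₁ − E₂, S₂ = 2·E₁ − 2·E₂; reading off coefficients, c₁ = [0, 4, 2] and c₂ = [2, -1, -2].
Hence T = [1, 1] ⊗ [1, 3] ⊗ [0, 4, 2] + [2, 3] ⊗ [3, -1] ⊗ [2, -1, -2], so rank(T) ≤ 2.
These bounds meet, so rank(T) = 2.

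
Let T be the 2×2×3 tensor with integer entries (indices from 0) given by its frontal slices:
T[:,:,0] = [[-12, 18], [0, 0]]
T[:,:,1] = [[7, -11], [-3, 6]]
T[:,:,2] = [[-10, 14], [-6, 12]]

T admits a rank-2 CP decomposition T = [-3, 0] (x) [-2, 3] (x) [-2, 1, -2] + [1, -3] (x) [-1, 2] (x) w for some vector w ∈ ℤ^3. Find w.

w = [0, -1, -2]

Subtract the known terms from T to get the rank-1 residual R = [1, -3] (x) [-1, 2] (x) w, so R[i,j,k] = a[i]·b[j]·w[k]. Pick indices with nonzero a[0]·b[0] = (1)·(-1) = -1. Only the fibre through (0,0,·) is needed: R[0,0,:] = T[0,0,:] − Σₗ aₗ[0]bₗ[0]cₗ = [-12, 7, -10] − (-3)·(-2)·[-2, 1, -2] = [0, 1, 2]. Then w[k] = R[0,0,k] / -1 for each k, giving w = [0, 1, 2] / -1 = [0, -1, -2].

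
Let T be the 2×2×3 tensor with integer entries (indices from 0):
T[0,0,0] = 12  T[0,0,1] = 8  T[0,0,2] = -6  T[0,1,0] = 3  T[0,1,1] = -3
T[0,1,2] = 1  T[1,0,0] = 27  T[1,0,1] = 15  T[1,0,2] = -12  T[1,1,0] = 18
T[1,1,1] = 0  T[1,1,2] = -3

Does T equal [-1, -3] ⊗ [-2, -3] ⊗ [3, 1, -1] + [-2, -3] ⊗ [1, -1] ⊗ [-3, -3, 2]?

Yes

Reconstruct entrywise from the claimed factors. For example, T[0,1,0] = 3 and Σₗ aₗ[0]bₗ[1]cₗ[0] = (-1)·(-3)·(3) + (-2)·(-1)·(-3) = 3; checking all 12 entries, every one matches. The claim holds.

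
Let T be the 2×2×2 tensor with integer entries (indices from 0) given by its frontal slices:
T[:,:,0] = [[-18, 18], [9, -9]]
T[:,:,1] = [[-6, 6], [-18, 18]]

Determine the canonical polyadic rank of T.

Lower bound: in the mode-3 unfolding of T (rows indexed by k, columns by (i,j)) the 2×2 minor on rows k ∈ {0, 1}, columns (i,j) ∈ {(0,0), (1,0)} is det [[-18, 9], [-6, -18]] = 378 ≠ 0, so that unfolding has rank ≥ 2 and hence rank(T) ≥ 2 (CP rank is at least every unfolding rank, though it can be larger).
Upper bound: T[:,j,:] = b[j]·M for every slice, with b = [1, -1] and M = [[-18, -6], [9, -18]] (rows i, columns k).
Splitting M by its rows (i = 0, 1), M = [1, 0][-18, -6]ᵀ + [0, 1][9, -18]ᵀ.
Hence T = [1, 0] ⊗ [1, -1] ⊗ [-18, -6] + [0, 1] ⊗ [1, -1] ⊗ [9, -18], so rank(T) ≤ 2.
These bounds meet, so rank(T) = 2.

2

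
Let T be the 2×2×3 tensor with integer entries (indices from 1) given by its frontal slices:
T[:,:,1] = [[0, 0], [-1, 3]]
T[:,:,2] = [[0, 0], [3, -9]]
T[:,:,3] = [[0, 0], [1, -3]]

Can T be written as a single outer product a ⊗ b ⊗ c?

If T = a ⊗ b ⊗ c then every fibre of T is a multiple of the corresponding factor, so read the factors off the fibres through the nonzero entry T[2,1,1] = -1.
The mode-1 fibre T[:,1,1] = [0, -1] gives a = [0, 1] (primitive direction); the mode-2 fibre T[2,:,1] = [-1, 3] gives b = [1, -3]; then c[k] = T[2,1,k] / (a[2]·b[1]) = [-1, 3, 1] / 1 = [-1, 3, 1].
Expanding [0, 1] ⊗ [1, -3] ⊗ [-1, 3, 1] reproduces all 12 entries of T, so T = [0, 1] ⊗ [1, -3] ⊗ [-1, 3, 1] and rank(T) ≤ 1.
Equivalently every frontal slice T[:,:,k] is c[k] times the rank-1 matrix [0, 1] ⊗ [1, -3]. So T has rank 1 (it is nonzero).

Yes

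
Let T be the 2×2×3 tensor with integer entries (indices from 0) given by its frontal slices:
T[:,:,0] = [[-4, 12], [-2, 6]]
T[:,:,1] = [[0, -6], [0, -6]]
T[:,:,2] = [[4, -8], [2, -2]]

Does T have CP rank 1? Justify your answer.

The mode-1 unfolding of T (rows indexed by i, columns by (j,k) = (0,0), (0,1), (0,2), (1,0), (1,1), (1,2)) is [[-4, 0, 4, 12, -6, -8], [-2, 0, 2, 6, -6, -2]].
There the 2×2 minor on rows i ∈ {0, 1}, columns (j,k) ∈ {(0,0), (1,1)} is det [[-4, -6], [-2, -6]] = 12 ≠ 0, so this unfolding has rank ≥ 2; CP rank is at least every unfolding rank, so rank(T) ≥ 2.
In particular rank(T) ≥ 2 > 1, so T is not rank-1.

No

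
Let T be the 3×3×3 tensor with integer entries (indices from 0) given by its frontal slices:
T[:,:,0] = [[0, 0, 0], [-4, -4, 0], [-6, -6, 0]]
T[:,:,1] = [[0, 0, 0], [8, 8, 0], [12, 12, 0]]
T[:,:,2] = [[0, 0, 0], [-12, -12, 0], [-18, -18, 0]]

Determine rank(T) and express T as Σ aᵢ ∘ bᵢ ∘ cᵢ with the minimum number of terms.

rank(T) = 1

Lower bound: T ≠ 0 (e.g. T[1,0,0] = -4), so rank(T) ≥ 1.
Upper bound: the mode-1 fibre T[:,0,0] = [0, -4, -6] gives a = (0, 2, 3) (primitive direction); the mode-2 fibre T[1,:,0] = [-4, -4, 0] gives b = (1, 1, 0); then c[k] = T[1,0,k] / (a[1]·b[0]) = [-4, 8, -12] / 2 = (-2, 4, -6).
Expanding (0, 2, 3) ∘ (1, 1, 0) ∘ (-2, 4, -6) reproduces all 27 entries of T, so T = (0, 2, 3) ∘ (1, 1, 0) ∘ (-2, 4, -6) and rank(T) ≤ 1.
These bounds meet, so rank(T) = 1.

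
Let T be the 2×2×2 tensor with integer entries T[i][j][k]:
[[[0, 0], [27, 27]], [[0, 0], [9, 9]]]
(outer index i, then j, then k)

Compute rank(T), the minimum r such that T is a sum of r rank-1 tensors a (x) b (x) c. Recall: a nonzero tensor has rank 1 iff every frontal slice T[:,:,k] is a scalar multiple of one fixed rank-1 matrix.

1

Lower bound: T ≠ 0 (e.g. T[0,1,0] = 27), so rank(T) ≥ 1.
Upper bound: if T = a (x) b (x) c then every fibre of T is a multiple of the corresponding factor, so read the factors off the fibres through the nonzero entry T[0,1,0] = 27.
The mode-1 fibre T[:,1,0] = [27, 9] gives a = [3, 1] (primitive direction); the mode-2 fibre T[0,:,0] = [0, 27] gives b = [0, 1]; then c[k] = T[0,1,k] / (a[0]·b[1]) = [27, 27] / 3 = [9, 9].
Expanding [3, 1] (x) [0, 1] (x) [9, 9] reproduces all 8 entries of T, so T = [3, 1] (x) [0, 1] (x) [9, 9] and rank(T) ≤ 1.
These bounds meet, so rank(T) = 1.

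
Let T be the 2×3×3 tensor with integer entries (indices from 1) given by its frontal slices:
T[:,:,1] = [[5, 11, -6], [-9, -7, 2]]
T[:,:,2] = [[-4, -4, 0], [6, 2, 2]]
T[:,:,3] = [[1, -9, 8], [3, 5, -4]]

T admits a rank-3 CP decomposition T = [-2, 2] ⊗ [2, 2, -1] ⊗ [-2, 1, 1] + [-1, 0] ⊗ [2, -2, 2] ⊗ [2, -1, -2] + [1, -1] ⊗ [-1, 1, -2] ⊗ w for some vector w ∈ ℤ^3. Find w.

w = [-1, 2, -1]

Subtract the known terms from T to get the rank-1 residual R = [1, -1] ⊗ [-1, 1, -2] ⊗ w, so R[i,j,k] = a[i]·b[j]·w[k]. Pick indices with nonzero a[1]·b[1] = (1)·(-1) = -1. Only the fibre through (1,1,·) is needed: R[1,1,:] = T[1,1,:] − Σₗ aₗ[1]bₗ[1]cₗ = [5, -4, 1] − (-2)·(2)·[-2, 1, 1] − (-1)·(2)·[2, -1, -2] = [1, -2, 1]. Then w[k] = R[1,1,k] / -1 for each k, giving w = [1, -2, 1] / -1 = [-1, 2, -1].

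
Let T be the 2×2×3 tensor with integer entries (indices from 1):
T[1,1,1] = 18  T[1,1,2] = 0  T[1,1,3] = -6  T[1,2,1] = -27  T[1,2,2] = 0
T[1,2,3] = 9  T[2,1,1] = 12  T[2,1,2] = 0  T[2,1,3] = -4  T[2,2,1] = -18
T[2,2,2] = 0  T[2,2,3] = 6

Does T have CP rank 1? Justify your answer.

If T = a ⊗ b ⊗ c then every fibre of T is a multiple of the corresponding factor, so read the factors off the fibres through the nonzero entry T[1,1,1] = 18.
The mode-1 fibre T[:,1,1] = [18, 12] gives a = [3, 2] (primitive direction); the mode-2 fibre T[1,:,1] = [18, -27] gives b = [2, -3]; then c[k] = T[1,1,k] / (a[1]·b[1]) = [18, 0, -6] / 6 = [3, 0, -1].
Expanding [3, 2] ⊗ [2, -3] ⊗ [3, 0, -1] reproduces all 12 entries of T, so T = [3, 2] ⊗ [2, -3] ⊗ [3, 0, -1] and rank(T) ≤ 1.
Equivalently every frontal slice T[:,:,k] is c[k] times the rank-1 matrix [3, 2] ⊗ [2, -3]. So T has rank 1 (it is nonzero).

Yes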